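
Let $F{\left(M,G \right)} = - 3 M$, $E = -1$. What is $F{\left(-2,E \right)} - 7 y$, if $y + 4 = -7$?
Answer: $83$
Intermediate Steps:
$y = -11$ ($y = -4 - 7 = -11$)
$F{\left(-2,E \right)} - 7 y = \left(-3\right) \left(-2\right) - -77 = 6 + 77 = 83$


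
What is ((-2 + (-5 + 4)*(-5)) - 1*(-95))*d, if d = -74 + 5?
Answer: -6762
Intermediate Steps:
d = -69
((-2 + (-5 + 4)*(-5)) - 1*(-95))*d = ((-2 + (-5 + 4)*(-5)) - 1*(-95))*(-69) = ((-2 - 1*(-5)) + 95)*(-69) = ((-2 + 5) + 95)*(-69) = (3 + 95)*(-69) = 98*(-69) = -6762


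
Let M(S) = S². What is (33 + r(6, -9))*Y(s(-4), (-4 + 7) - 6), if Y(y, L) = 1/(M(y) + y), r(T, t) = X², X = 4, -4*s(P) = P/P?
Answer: -784/3 ≈ -261.33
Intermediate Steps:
s(P) = -¼ (s(P) = -P/(4*P) = -¼*1 = -¼)
r(T, t) = 16 (r(T, t) = 4² = 16)
Y(y, L) = 1/(y + y²) (Y(y, L) = 1/(y² + y) = 1/(y + y²))
(33 + r(6, -9))*Y(s(-4), (-4 + 7) - 6) = (33 + 16)*(1/((-¼)*(1 - ¼))) = 49*(-4/¾) = 49*(-4*4/3) = 49*(-16/3) = -784/3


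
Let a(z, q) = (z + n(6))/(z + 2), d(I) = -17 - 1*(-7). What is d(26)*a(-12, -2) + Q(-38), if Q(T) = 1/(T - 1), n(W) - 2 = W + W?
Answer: 77/39 ≈ 1.9744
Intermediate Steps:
n(W) = 2 + 2*W (n(W) = 2 + (W + W) = 2 + 2*W)
d(I) = -10 (d(I) = -17 + 7 = -10)
Q(T) = 1/(-1 + T)
a(z, q) = (14 + z)/(2 + z) (a(z, q) = (z + (2 + 2*6))/(z + 2) = (z + (2 + 12))/(2 + z) = (z + 14)/(2 + z) = (14 + z)/(2 + z))
d(26)*a(-12, -2) + Q(-38) = -10*(14 - 12)/(2 - 12) + 1/(-1 - 38) = -10*2/(-10) + 1/(-39) = -(-1)*2 - 1/39 = -10*(-⅕) - 1/39 = 2 - 1/39 = 77/39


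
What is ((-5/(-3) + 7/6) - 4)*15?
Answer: -35/2 ≈ -17.500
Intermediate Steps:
((-5/(-3) + 7/6) - 4)*15 = ((-5*(-1/3) + 7*(1/6)) - 4)*15 = ((5/3 + 7/6) - 4)*15 = (17/6 - 4)*15 = -7/6*15 = -35/2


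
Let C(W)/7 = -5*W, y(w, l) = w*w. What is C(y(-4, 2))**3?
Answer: -175616000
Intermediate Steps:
y(w, l) = w**2
C(W) = -35*W (C(W) = 7*(-5*W) = -35*W)
C(y(-4, 2))**3 = (-35*(-4)**2)**3 = (-35*16)**3 = (-560)**3 = -175616000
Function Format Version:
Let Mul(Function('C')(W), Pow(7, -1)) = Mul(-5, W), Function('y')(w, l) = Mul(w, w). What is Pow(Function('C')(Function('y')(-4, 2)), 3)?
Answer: -175616000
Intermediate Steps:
Function('y')(w, l) = Pow(w, 2)
Function('C')(W) = Mul(-35, W) (Function('C')(W) = Mul(7, Mul(-5, W)) = Mul(-35, W))
Pow(Function('C')(Function('y')(-4, 2)), 3) = Pow(Mul(-35, Pow(-4, 2)), 3) = Pow(Mul(-35, 16), 3) = Pow(-560, 3) = -175616000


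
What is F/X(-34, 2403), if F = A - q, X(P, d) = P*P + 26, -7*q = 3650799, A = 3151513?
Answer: 12855695/4137 ≈ 3107.5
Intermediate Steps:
q = -3650799/7 (q = -1/7*3650799 = -3650799/7 ≈ -5.2154e+5)
X(P, d) = 26 + P**2 (X(P, d) = P**2 + 26 = 26 + P**2)
F = 25711390/7 (F = 3151513 - 1*(-3650799/7) = 3151513 + 3650799/7 = 25711390/7 ≈ 3.6731e+6)
F/X(-34, 2403) = 25711390/(7*(26 + (-34)**2)) = 25711390/(7*(26 + 1156)) = (25711390/7)/1182 = (25711390/7)*(1/1182) = 12855695/4137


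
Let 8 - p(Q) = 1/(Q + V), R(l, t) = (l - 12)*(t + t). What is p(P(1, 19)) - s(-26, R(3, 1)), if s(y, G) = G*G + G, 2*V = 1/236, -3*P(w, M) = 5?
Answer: -700970/2357 ≈ -297.40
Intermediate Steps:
P(w, M) = -5/3 (P(w, M) = -⅓*5 = -5/3)
R(l, t) = 2*t*(-12 + l) (R(l, t) = (-12 + l)*(2*t) = 2*t*(-12 + l))
V = 1/472 (V = (½)/236 = (½)*(1/236) = 1/472 ≈ 0.0021186)
s(y, G) = G + G² (s(y, G) = G² + G = G + G²)
p(Q) = 8 - 1/(1/472 + Q) (p(Q) = 8 - 1/(Q + 1/472) = 8 - 1/(1/472 + Q))
p(P(1, 19)) - s(-26, R(3, 1)) = 16*(-29 + 236*(-5/3))/(1 + 472*(-5/3)) - 2*1*(-12 + 3)*(1 + 2*1*(-12 + 3)) = 16*(-29 - 1180/3)/(1 - 2360/3) - 2*1*(-9)*(1 + 2*1*(-9)) = 16*(-1267/3)/(-2357/3) - (-18)*(1 - 18) = 16*(-3/2357)*(-1267/3) - (-18)*(-17) = 20272/2357 - 1*306 = 20272/2357 - 306 = -700970/2357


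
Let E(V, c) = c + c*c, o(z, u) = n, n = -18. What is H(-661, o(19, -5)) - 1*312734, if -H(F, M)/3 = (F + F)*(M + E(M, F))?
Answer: 1729823038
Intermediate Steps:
o(z, u) = -18
E(V, c) = c + c²
H(F, M) = -6*F*(M + F*(1 + F)) (H(F, M) = -3*(F + F)*(M + F*(1 + F)) = -3*2*F*(M + F*(1 + F)) = -6*F*(M + F*(1 + F)))
H(-661, o(19, -5)) - 1*312734 = -6*(-661)*(-18 - 661*(1 - 661)) - 1*312734 = -6*(-661)*(-18 - 661*(-660)) - 312734 = -6*(-661)*(-18 + 436260) - 312734 = -6*(-661)*436242 - 312734 = 1730135772 - 312734 = 1729823038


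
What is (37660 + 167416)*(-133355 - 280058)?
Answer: -84781084388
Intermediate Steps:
(37660 + 167416)*(-133355 - 280058) = 205076*(-413413) = -84781084388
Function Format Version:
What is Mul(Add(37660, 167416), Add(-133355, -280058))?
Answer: -84781084388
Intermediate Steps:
Mul(Add(37660, 167416), Add(-133355, -280058)) = Mul(205076, -413413) = -84781084388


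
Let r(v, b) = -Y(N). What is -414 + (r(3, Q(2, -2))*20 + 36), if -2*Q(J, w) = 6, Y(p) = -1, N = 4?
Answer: -358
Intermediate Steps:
Q(J, w) = -3 (Q(J, w) = -½*6 = -3)
r(v, b) = 1 (r(v, b) = -1*(-1) = 1)
-414 + (r(3, Q(2, -2))*20 + 36) = -414 + (1*20 + 36) = -414 + (20 + 36) = -414 + 56 = -358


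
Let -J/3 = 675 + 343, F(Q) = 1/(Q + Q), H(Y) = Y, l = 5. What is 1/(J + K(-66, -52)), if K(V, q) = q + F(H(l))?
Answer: -10/31059 ≈ -0.00032197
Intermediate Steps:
F(Q) = 1/(2*Q)
K(V, q) = ⅒ + q (K(V, q) = q + (½)/5 = q + (½)*(⅕) = q + ⅒ = ⅒ + q)
J = -3054 (J = -3*(675 + 343) = -3*1018 = -3054)
1/(J + K(-66, -52)) = 1/(-3054 + (⅒ - 52)) = 1/(-3054 - 519/10) = 1/(-31059/10) = -10/31059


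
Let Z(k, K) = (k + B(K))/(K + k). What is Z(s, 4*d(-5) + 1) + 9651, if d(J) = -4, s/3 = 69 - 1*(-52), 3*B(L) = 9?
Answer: 559819/58 ≈ 9652.0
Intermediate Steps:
B(L) = 3 (B(L) = (⅓)*9 = 3)
s = 363 (s = 3*(69 - 1*(-52)) = 3*(69 + 52) = 3*121 = 363)
Z(k, K) = (3 + k)/(K + k) (Z(k, K) = (k + 3)/(K + k) = (3 + k)/(K + k))
Z(s, 4*d(-5) + 1) + 9651 = (3 + 363)/((4*(-4) + 1) + 363) + 9651 = 366/((-16 + 1) + 363) + 9651 = 366/(-15 + 363) + 9651 = 366/348 + 9651 = (1/348)*366 + 9651 = 61/58 + 9651 = 559819/58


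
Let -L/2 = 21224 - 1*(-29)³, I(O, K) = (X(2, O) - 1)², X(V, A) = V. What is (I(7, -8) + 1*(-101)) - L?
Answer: 91126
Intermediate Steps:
I(O, K) = 1 (I(O, K) = (2 - 1)² = 1² = 1)
L = -91226 (L = -2*(21224 - 1*(-29)³) = -2*(21224 - 1*(-24389)) = -2*(21224 + 24389) = -2*45613 = -91226)
(I(7, -8) + 1*(-101)) - L = (1 + 1*(-101)) - 1*(-91226) = (1 - 101) + 91226 = -100 + 91226 = 91126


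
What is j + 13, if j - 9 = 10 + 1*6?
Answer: 38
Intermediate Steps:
j = 25 (j = 9 + (10 + 1*6) = 9 + (10 + 6) = 9 + 16 = 25)
j + 13 = 25 + 13 = 38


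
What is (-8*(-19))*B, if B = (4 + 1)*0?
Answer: 0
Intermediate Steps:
B = 0 (B = 5*0 = 0)
(-8*(-19))*B = -8*(-19)*0 = 152*0 = 0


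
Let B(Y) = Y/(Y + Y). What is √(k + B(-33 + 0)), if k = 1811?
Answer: √7246/2 ≈ 42.562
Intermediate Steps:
B(Y) = ½ (B(Y) = Y/((2*Y)) = Y*(1/(2*Y)) = ½)
√(k + B(-33 + 0)) = √(1811 + ½) = √(3623/2) = √7246/2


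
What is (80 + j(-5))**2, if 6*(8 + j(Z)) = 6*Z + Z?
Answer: 157609/36 ≈ 4378.0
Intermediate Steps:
j(Z) = -8 + 7*Z/6 (j(Z) = -8 + (6*Z + Z)/6 = -8 + (7*Z)/6 = -8 + 7*Z/6)
(80 + j(-5))**2 = (80 + (-8 + (7/6)*(-5)))**2 = (80 + (-8 - 35/6))**2 = (80 - 83/6)**2 = (397/6)**2 = 157609/36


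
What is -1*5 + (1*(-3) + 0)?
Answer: -8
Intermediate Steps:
-1*5 + (1*(-3) + 0) = -5 + (-3 + 0) = -5 - 3 = -8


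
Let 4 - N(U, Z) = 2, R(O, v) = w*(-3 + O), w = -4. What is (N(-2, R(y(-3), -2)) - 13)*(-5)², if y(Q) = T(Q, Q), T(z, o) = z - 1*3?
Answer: -275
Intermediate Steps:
T(z, o) = -3 + z (T(z, o) = z - 3 = -3 + z)
y(Q) = -3 + Q
R(O, v) = 12 - 4*O (R(O, v) = -4*(-3 + O) = 12 - 4*O)
N(U, Z) = 2 (N(U, Z) = 4 - 1*2 = 4 - 2 = 2)
(N(-2, R(y(-3), -2)) - 13)*(-5)² = (2 - 13)*(-5)² = -11*25 = -275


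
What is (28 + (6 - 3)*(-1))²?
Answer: 625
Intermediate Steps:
(28 + (6 - 3)*(-1))² = (28 + 3*(-1))² = (28 - 3)² = 25² = 625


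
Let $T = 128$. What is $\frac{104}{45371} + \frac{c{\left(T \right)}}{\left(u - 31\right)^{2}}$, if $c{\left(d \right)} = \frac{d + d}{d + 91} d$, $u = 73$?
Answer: $\frac{381723448}{4381885809} \approx 0.087114$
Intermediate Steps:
$c{\left(d \right)} = \frac{2 d^{2}}{91 + d}$ ($c{\left(d \right)} = \frac{2 d}{91 + d} d = \frac{2 d^{2}}{91 + d}$)
$\frac{104}{45371} + \frac{c{\left(T \right)}}{\left(u - 31\right)^{2}} = \frac{104}{45371} + \frac{2 \cdot 128^{2} \frac{1}{91 + 128}}{\left(73 - 31\right)^{2}} = 104 \cdot \frac{1}{45371} + \frac{2 \cdot 16384 \cdot \frac{1}{219}}{42^{2}} = \frac{104}{45371} + \frac{2 \cdot 16384 \cdot \frac{1}{219}}{1764} = \frac{104}{45371} + \frac{32768}{219} \cdot \frac{1}{1764} = \frac{104}{45371} + \frac{8192}{96579} = \frac{381723448}{4381885809}$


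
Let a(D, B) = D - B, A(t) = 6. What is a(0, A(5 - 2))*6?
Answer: -36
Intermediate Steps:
a(0, A(5 - 2))*6 = (0 - 1*6)*6 = (0 - 6)*6 = -6*6 = -36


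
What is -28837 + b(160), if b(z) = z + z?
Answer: -28517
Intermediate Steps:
b(z) = 2*z
-28837 + b(160) = -28837 + 2*160 = -28837 + 320 = -28517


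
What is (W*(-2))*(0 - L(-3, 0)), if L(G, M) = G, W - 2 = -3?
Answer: 6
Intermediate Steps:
W = -1 (W = 2 - 3 = -1)
(W*(-2))*(0 - L(-3, 0)) = (-1*(-2))*(0 - 1*(-3)) = 2*(0 + 3) = 2*3 = 6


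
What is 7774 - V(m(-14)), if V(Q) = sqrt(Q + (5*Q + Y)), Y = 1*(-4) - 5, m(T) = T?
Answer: 7774 - I*sqrt(93) ≈ 7774.0 - 9.6436*I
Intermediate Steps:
Y = -9 (Y = -4 - 5 = -9)
V(Q) = sqrt(-9 + 6*Q) (V(Q) = sqrt(Q + (5*Q - 9)) = sqrt(Q + (-9 + 5*Q)) = sqrt(-9 + 6*Q))
7774 - V(m(-14)) = 7774 - sqrt(-9 + 6*(-14)) = 7774 - sqrt(-9 - 84) = 7774 - sqrt(-93) = 7774 - I*sqrt(93)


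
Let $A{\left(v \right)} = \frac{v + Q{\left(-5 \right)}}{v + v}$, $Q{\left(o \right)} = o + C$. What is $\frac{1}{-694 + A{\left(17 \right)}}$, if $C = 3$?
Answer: $- \frac{34}{23581} \approx -0.0014418$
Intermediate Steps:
$Q{\left(o \right)} = 3 + o$ ($Q{\left(o \right)} = o + 3 = 3 + o$)
$A{\left(v \right)} = \frac{-2 + v}{2 v}$ ($A{\left(v \right)} = \frac{v + \left(3 - 5\right)}{v + v} = \frac{v - 2}{2 v} = \left(-2 + v\right) \frac{1}{2 v} = \frac{-2 + v}{2 v}$)
$\frac{1}{-694 + A{\left(17 \right)}} = \frac{1}{-694 + \frac{-2 + 17}{2 \cdot 17}} = \frac{1}{-694 + \frac{1}{2} \cdot \frac{1}{17} \cdot 15} = \frac{1}{-694 + \frac{15}{34}} = \frac{1}{- \frac{23581}{34}} = - \frac{34}{23581}$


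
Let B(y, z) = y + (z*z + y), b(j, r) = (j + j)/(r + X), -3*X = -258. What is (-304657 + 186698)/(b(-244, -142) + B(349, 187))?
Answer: -825713/249730 ≈ -3.3064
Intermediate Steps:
X = 86 (X = -⅓*(-258) = 86)
b(j, r) = 2*j/(86 + r) (b(j, r) = (j + j)/(r + 86) = (2*j)/(86 + r) = 2*j/(86 + r))
B(y, z) = z² + 2*y (B(y, z) = y + (z² + y) = y + (y + z²) = z² + 2*y)
(-304657 + 186698)/(b(-244, -142) + B(349, 187)) = (-304657 + 186698)/(2*(-244)/(86 - 142) + (187² + 2*349)) = -117959/(2*(-244)/(-56) + (34969 + 698)) = -117959/(2*(-244)*(-1/56) + 35667) = -117959/(61/7 + 35667) = -117959/249730/7 = -117959*7/249730 = -825713/249730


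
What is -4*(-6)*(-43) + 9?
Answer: -1023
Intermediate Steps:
-4*(-6)*(-43) + 9 = 24*(-43) + 9 = -1032 + 9 = -1023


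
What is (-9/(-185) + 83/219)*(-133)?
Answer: -2304358/40515 ≈ -56.877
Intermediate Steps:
(-9/(-185) + 83/219)*(-133) = (-9*(-1/185) + 83*(1/219))*(-133) = (9/185 + 83/219)*(-133) = (17326/40515)*(-133) = -2304358/40515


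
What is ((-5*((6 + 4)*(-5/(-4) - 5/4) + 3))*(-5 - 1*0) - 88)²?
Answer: 169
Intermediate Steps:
((-5*((6 + 4)*(-5/(-4) - 5/4) + 3))*(-5 - 1*0) - 88)² = ((-5*(10*(-5*(-¼) - 5*¼) + 3))*(-5 + 0) - 88)² = (-5*(10*(5/4 - 5/4) + 3)*(-5) - 88)² = (-5*(10*0 + 3)*(-5) - 88)² = (-5*(0 + 3)*(-5) - 88)² = (-5*3*(-5) - 88)² = (-15*(-5) - 88)² = (75 - 88)² = (-13)² = 169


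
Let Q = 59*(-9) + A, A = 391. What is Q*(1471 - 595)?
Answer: -122640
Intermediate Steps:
Q = -140 (Q = 59*(-9) + 391 = -531 + 391 = -140)
Q*(1471 - 595) = -140*(1471 - 595) = -140*876 = -122640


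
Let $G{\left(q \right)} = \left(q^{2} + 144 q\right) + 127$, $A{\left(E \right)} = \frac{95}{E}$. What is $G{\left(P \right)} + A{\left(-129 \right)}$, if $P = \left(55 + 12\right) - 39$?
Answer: $\frac{637552}{129} \approx 4942.3$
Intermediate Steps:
$P = 28$ ($P = 67 - 39 = 28$)
$G{\left(q \right)} = 127 + q^{2} + 144 q$
$G{\left(P \right)} + A{\left(-129 \right)} = \left(127 + 28^{2} + 144 \cdot 28\right) + \frac{95}{-129} = \left(127 + 784 + 4032\right) + 95 \left(- \frac{1}{129}\right) = 4943 - \frac{95}{129} = \frac{637552}{129}$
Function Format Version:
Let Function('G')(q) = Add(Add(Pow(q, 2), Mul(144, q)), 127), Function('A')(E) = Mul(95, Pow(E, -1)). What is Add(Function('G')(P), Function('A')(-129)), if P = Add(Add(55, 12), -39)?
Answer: Rational(637552, 129) ≈ 4942.3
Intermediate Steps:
P = 28 (P = Add(67, -39) = 28)
Function('G')(q) = Add(127, Pow(q, 2), Mul(144, q))
Add(Function('G')(P), Function('A')(-129)) = Add(Add(127, Pow(28, 2), Mul(144, 28)), Mul(95, Pow(-129, -1))) = Add(Add(127, 784, 4032), Mul(95, Rational(-1, 129))) = Add(4943, Rational(-95, 129)) = Rational(637552, 129)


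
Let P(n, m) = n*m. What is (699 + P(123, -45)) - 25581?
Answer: -30417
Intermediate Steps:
P(n, m) = m*n
(699 + P(123, -45)) - 25581 = (699 - 45*123) - 25581 = (699 - 5535) - 25581 = -4836 - 25581 = -30417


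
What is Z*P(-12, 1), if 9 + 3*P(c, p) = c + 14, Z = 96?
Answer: -224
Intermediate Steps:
P(c, p) = 5/3 + c/3 (P(c, p) = -3 + (c + 14)/3 = -3 + (14 + c)/3 = -3 + (14/3 + c/3) = 5/3 + c/3)
Z*P(-12, 1) = 96*(5/3 + (1/3)*(-12)) = 96*(5/3 - 4) = 96*(-7/3) = -224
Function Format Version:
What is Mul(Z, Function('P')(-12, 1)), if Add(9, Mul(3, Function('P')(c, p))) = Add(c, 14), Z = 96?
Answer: -224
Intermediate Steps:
Function('P')(c, p) = Add(Rational(5, 3), Mul(Rational(1, 3), c)) (Function('P')(c, p) = Add(-3, Mul(Rational(1, 3), Add(c, 14))) = Add(-3, Mul(Rational(1, 3), Add(14, c))) = Add(-3, Add(Rational(14, 3), Mul(Rational(1, 3), c))) = Add(Rational(5, 3), Mul(Rational(1, 3), c)))
Mul(Z, Function('P')(-12, 1)) = Mul(96, Add(Rational(5, 3), Mul(Rational(1, 3), -12))) = Mul(96, Add(Rational(5, 3), -4)) = Mul(96, Rational(-7, 3)) = -224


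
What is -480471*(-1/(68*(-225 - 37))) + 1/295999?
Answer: -8365818689/310206952 ≈ -26.969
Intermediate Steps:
-480471*(-1/(68*(-225 - 37))) + 1/295999 = -480471/((-68*(-262))) + 1/295999 = -480471/17816 + 1/295999 = -480471*1/17816 + 1/295999 = -28263/1048 + 1/295999 = -8365818689/310206952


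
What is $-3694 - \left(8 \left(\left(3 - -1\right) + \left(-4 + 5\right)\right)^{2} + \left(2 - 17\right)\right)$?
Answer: $-3879$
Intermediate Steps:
$-3694 - \left(8 \left(\left(3 - -1\right) + \left(-4 + 5\right)\right)^{2} + \left(2 - 17\right)\right) = -3694 - \left(8 \left(\left(3 + 1\right) + 1\right)^{2} + \left(2 - 17\right)\right) = -3694 - \left(8 \left(4 + 1\right)^{2} - 15\right) = -3694 - \left(8 \cdot 5^{2} - 15\right) = -3694 - \left(8 \cdot 25 - 15\right) = -3694 - \left(200 - 15\right) = -3694 - 185 = -3879$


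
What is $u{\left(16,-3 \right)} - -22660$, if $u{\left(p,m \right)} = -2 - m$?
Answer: $22661$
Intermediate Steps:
$u{\left(16,-3 \right)} - -22660 = \left(-2 - -3\right) - -22660 = \left(-2 + 3\right) + 22660 = 1 + 22660 = 22661$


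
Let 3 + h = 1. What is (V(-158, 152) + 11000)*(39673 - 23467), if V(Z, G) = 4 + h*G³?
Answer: -113646390072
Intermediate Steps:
h = -2 (h = -3 + 1 = -2)
V(Z, G) = 4 - 2*G³
(V(-158, 152) + 11000)*(39673 - 23467) = ((4 - 2*152³) + 11000)*(39673 - 23467) = ((4 - 2*3511808) + 11000)*16206 = ((4 - 7023616) + 11000)*16206 = (-7023612 + 11000)*16206 = -7012612*16206 = -113646390072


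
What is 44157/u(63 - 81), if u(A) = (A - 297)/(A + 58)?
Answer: -117752/21 ≈ -5607.2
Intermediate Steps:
u(A) = (-297 + A)/(58 + A)
44157/u(63 - 81) = 44157/(((-297 + (63 - 81))/(58 + (63 - 81)))) = 44157/(((-297 - 18)/(58 - 18))) = 44157/((-315/40)) = 44157/(((1/40)*(-315))) = 44157/(-63/8) = 44157*(-8/63) = -117752/21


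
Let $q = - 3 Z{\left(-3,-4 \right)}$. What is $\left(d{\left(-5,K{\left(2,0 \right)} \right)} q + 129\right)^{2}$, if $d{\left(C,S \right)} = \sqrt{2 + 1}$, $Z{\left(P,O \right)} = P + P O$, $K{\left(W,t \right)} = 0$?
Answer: $18828 - 6966 \sqrt{3} \approx 6762.5$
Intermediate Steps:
$Z{\left(P,O \right)} = P + O P$
$d{\left(C,S \right)} = \sqrt{3}$
$q = -27$ ($q = - 3 \left(- 3 \left(1 - 4\right)\right) = - 3 \left(\left(-3\right) \left(-3\right)\right) = \left(-3\right) 9 = -27$)
$\left(d{\left(-5,K{\left(2,0 \right)} \right)} q + 129\right)^{2} = \left(\sqrt{3} \left(-27\right) + 129\right)^{2} = \left(- 27 \sqrt{3} + 129\right)^{2} = \left(129 - 27 \sqrt{3}\right)^{2}$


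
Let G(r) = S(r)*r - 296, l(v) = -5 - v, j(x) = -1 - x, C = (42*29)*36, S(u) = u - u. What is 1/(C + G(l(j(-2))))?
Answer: 1/43552 ≈ 2.2961e-5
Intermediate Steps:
S(u) = 0
C = 43848 (C = 1218*36 = 43848)
G(r) = -296 (G(r) = 0*r - 296 = 0 - 296 = -296)
1/(C + G(l(j(-2)))) = 1/(43848 - 296) = 1/43552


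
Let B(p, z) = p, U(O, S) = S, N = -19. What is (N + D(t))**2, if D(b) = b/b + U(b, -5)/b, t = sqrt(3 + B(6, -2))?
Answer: 3481/9 ≈ 386.78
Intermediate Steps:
t = 3 (t = sqrt(3 + 6) = sqrt(9) = 3)
D(b) = 1 - 5/b (D(b) = b/b - 5/b = 1 - 5/b)
(N + D(t))**2 = (-19 + (-5 + 3)/3)**2 = (-19 + (1/3)*(-2))**2 = (-19 - 2/3)**2 = (-59/3)**2 = 3481/9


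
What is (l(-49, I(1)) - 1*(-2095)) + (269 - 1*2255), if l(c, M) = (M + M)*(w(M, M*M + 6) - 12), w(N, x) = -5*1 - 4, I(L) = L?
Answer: 67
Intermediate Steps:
w(N, x) = -9 (w(N, x) = -5 - 4 = -9)
l(c, M) = -42*M (l(c, M) = (M + M)*(-9 - 12) = (2*M)*(-21) = -42*M)
(l(-49, I(1)) - 1*(-2095)) + (269 - 1*2255) = (-42*1 - 1*(-2095)) + (269 - 1*2255) = (-42 + 2095) + (269 - 2255) = 2053 - 1986 = 67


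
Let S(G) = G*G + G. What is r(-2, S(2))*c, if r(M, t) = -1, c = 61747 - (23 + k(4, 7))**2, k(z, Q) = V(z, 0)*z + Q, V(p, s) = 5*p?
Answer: -49647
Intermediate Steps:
S(G) = G + G**2 (S(G) = G**2 + G = G + G**2)
k(z, Q) = Q + 5*z**2 (k(z, Q) = (5*z)*z + Q = 5*z**2 + Q = Q + 5*z**2)
c = 49647 (c = 61747 - (23 + (7 + 5*4**2))**2 = 61747 - (23 + (7 + 5*16))**2 = 61747 - (23 + (7 + 80))**2 = 61747 - (23 + 87)**2 = 61747 - 1*110**2 = 61747 - 1*12100 = 61747 - 12100 = 49647)
r(-2, S(2))*c = -1*49647 = -49647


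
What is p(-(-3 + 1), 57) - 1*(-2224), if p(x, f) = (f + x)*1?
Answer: 2283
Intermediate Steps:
p(x, f) = f + x
p(-(-3 + 1), 57) - 1*(-2224) = (57 - (-3 + 1)) - 1*(-2224) = (57 - 1*(-2)) + 2224 = (57 + 2) + 2224 = 59 + 2224 = 2283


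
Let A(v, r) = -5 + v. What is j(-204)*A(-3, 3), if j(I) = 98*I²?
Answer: -32626944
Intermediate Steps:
j(-204)*A(-3, 3) = (98*(-204)²)*(-5 - 3) = (98*41616)*(-8) = 4078368*(-8) = -32626944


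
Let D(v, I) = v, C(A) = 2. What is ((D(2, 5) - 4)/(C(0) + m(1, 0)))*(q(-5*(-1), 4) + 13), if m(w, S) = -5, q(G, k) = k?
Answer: 34/3 ≈ 11.333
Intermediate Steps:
((D(2, 5) - 4)/(C(0) + m(1, 0)))*(q(-5*(-1), 4) + 13) = ((2 - 4)/(2 - 5))*(4 + 13) = -2/(-3)*17 = -2*(-1/3)*17 = (2/3)*17 = 34/3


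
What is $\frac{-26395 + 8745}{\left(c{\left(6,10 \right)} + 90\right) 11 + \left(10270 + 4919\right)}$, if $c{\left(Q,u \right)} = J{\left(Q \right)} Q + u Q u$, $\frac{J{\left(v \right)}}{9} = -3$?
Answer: $- \frac{17650}{20997} \approx -0.8406$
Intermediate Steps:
$J{\left(v \right)} = -27$ ($J{\left(v \right)} = 9 \left(-3\right) = -27$)
$c{\left(Q,u \right)} = - 27 Q + Q u^{2}$ ($c{\left(Q,u \right)} = - 27 Q + u Q u = - 27 Q + Q u u = - 27 Q + Q u^{2}$)
$\frac{-26395 + 8745}{\left(c{\left(6,10 \right)} + 90\right) 11 + \left(10270 + 4919\right)} = \frac{-26395 + 8745}{\left(6 \left(-27 + 10^{2}\right) + 90\right) 11 + \left(10270 + 4919\right)} = - \frac{17650}{\left(6 \left(-27 + 100\right) + 90\right) 11 + 15189} = - \frac{17650}{\left(6 \cdot 73 + 90\right) 11 + 15189} = - \frac{17650}{\left(438 + 90\right) 11 + 15189} = - \frac{17650}{528 \cdot 11 + 15189} = - \frac{17650}{5808 + 15189} = - \frac{17650}{20997}$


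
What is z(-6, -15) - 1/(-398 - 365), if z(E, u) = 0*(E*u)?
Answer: 1/763 ≈ 0.0013106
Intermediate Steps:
z(E, u) = 0
z(-6, -15) - 1/(-398 - 365) = 0 - 1/(-398 - 365) = 0 - 1/(-763) = 0 - 1*(-1/763) = 0 + 1/763 = 1/763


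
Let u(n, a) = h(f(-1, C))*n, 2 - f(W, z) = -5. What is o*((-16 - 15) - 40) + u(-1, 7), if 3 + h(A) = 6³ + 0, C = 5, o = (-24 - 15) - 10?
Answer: 3266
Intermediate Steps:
o = -49 (o = -39 - 10 = -49)
f(W, z) = 7 (f(W, z) = 2 - 1*(-5) = 2 + 5 = 7)
h(A) = 213 (h(A) = -3 + (6³ + 0) = -3 + (216 + 0) = -3 + 216 = 213)
u(n, a) = 213*n
o*((-16 - 15) - 40) + u(-1, 7) = -49*((-16 - 15) - 40) + 213*(-1) = -49*(-31 - 40) - 213 = -49*(-71) - 213 = 3479 - 213 = 3266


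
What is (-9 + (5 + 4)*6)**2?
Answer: 2025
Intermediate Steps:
(-9 + (5 + 4)*6)**2 = (-9 + 9*6)**2 = (-9 + 54)**2 = 45**2 = 2025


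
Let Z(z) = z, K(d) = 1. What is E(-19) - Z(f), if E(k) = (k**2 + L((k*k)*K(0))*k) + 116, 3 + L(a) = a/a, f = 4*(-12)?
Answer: 563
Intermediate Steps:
f = -48
L(a) = -2 (L(a) = -3 + a/a = -3 + 1 = -2)
E(k) = 116 + k**2 - 2*k (E(k) = (k**2 - 2*k) + 116 = 116 + k**2 - 2*k)
E(-19) - Z(f) = (116 + (-19)**2 - 2*(-19)) - 1*(-48) = (116 + 361 + 38) + 48 = 515 + 48 = 563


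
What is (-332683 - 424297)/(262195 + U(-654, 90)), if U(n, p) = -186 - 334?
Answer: -151396/52335 ≈ -2.8928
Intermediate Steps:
U(n, p) = -520
(-332683 - 424297)/(262195 + U(-654, 90)) = (-332683 - 424297)/(262195 - 520) = -756980/261675 = -756980*1/261675 = -151396/52335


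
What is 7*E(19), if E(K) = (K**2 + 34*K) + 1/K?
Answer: 133938/19 ≈ 7049.4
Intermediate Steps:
E(K) = 1/K + K**2 + 34*K
7*E(19) = 7*((1 + 19**2*(34 + 19))/19) = 7*((1 + 361*53)/19) = 7*((1 + 19133)/19) = 7*((1/19)*19134) = 7*(19134/19) = 133938/19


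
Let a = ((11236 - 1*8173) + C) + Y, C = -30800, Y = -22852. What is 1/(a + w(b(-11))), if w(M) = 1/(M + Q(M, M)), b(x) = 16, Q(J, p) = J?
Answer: -32/1618847 ≈ -1.9767e-5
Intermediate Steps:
w(M) = 1/(2*M) (w(M) = 1/(M + M) = 1/(2*M))
a = -50589 (a = ((11236 - 1*8173) - 30800) - 22852 = ((11236 - 8173) - 30800) - 22852 = (3063 - 30800) - 22852 = -27737 - 22852 = -50589)
1/(a + w(b(-11))) = 1/(-50589 + (½)/16) = 1/(-50589 + (½)*(1/16)) = 1/(-50589 + 1/32) = 1/(-1618847/32) = -32/1618847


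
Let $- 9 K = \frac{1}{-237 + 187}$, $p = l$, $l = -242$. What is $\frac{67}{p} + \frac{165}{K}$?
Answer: $\frac{17968433}{242} \approx 74250.0$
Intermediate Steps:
$p = -242$
$K = \frac{1}{450}$ ($K = - \frac{1}{9 \left(-237 + 187\right)} = - \frac{1}{9 \left(-50\right)} = \left(- \frac{1}{9}\right) \left(- \frac{1}{50}\right) = \frac{1}{450} \approx 0.0022222$)
$\frac{67}{p} + \frac{165}{K} = \frac{67}{-242} + 165 \frac{1}{\frac{1}{450}} = 67 \left(- \frac{1}{242}\right) + 165 \cdot 450 = - \frac{67}{242} + 74250 = \frac{17968433}{242}$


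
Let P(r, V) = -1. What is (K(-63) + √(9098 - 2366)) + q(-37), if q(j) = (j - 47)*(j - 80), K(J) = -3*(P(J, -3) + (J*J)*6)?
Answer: -61611 + 6*√187 ≈ -61529.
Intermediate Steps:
K(J) = 3 - 18*J² (K(J) = -3*(-1 + (J*J)*6) = -3*(-1 + J²*6) = -3*(-1 + 6*J²) = 3 - 18*J²)
q(j) = (-80 + j)*(-47 + j) (q(j) = (-47 + j)*(-80 + j) = (-80 + j)*(-47 + j))
(K(-63) + √(9098 - 2366)) + q(-37) = ((3 - 18*(-63)²) + √(9098 - 2366)) + (3760 + (-37)² - 127*(-37)) = ((3 - 18*3969) + √6732) + (3760 + 1369 + 4699) = ((3 - 71442) + 6*√187) + 9828 = (-71439 + 6*√187) + 9828 = -61611 + 6*√187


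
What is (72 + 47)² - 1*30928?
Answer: -16767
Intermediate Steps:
(72 + 47)² - 1*30928 = 119² - 30928 = 14161 - 30928 = -16767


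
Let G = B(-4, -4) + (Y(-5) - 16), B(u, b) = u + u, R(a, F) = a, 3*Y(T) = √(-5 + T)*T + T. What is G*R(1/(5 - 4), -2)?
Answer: -77/3 - 5*I*√10/3 ≈ -25.667 - 5.2705*I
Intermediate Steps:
Y(T) = T/3 + T*√(-5 + T)/3 (Y(T) = (√(-5 + T)*T + T)/3 = (T*√(-5 + T) + T)/3 = (T + T*√(-5 + T))/3 = T/3 + T*√(-5 + T)/3)
B(u, b) = 2*u
G = -77/3 - 5*I*√10/3 (G = 2*(-4) + ((⅓)*(-5)*(1 + √(-5 - 5)) - 16) = -8 + ((⅓)*(-5)*(1 + √(-10)) - 16) = -8 + ((⅓)*(-5)*(1 + I*√10) - 16) = -8 + ((-5/3 - 5*I*√10/3) - 16) = -8 + (-53/3 - 5*I*√10/3) = -77/3 - 5*I*√10/3 ≈ -25.667 - 5.2705*I)
G*R(1/(5 - 4), -2) = (-77/3 - 5*I*√10/3)/(5 - 4) = (-77/3 - 5*I*√10/3)/1 = (-77/3 - 5*I*√10/3)*1 = -77/3 - 5*I*√10/3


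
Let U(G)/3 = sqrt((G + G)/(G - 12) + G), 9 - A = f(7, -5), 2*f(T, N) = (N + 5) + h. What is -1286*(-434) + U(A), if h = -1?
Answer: 558124 + 3*sqrt(190)/10 ≈ 5.5813e+5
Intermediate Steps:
f(T, N) = 2 + N/2 (f(T, N) = ((N + 5) - 1)/2 = ((5 + N) - 1)/2 = (4 + N)/2 = 2 + N/2)
A = 19/2 (A = 9 - (2 + (1/2)*(-5)) = 9 - (2 - 5/2) = 9 - 1*(-1/2) = 9 + 1/2 = 19/2 ≈ 9.5000)
U(G) = 3*sqrt(G + 2*G/(-12 + G)) (U(G) = 3*sqrt((G + G)/(G - 12) + G) = 3*sqrt((2*G)/(-12 + G) + G) = 3*sqrt(2*G/(-12 + G) + G) = 3*sqrt(G + 2*G/(-12 + G)))
-1286*(-434) + U(A) = -1286*(-434) + 3*sqrt(19*(-10 + 19/2)/(2*(-12 + 19/2))) = 558124 + 3*sqrt((19/2)*(-1/2)/(-5/2)) = 558124 + 3*sqrt((19/2)*(-2/5)*(-1/2)) = 558124 + 3*sqrt(19/10) = 558124 + 3*(sqrt(190)/10) = 558124 + 3*sqrt(190)/10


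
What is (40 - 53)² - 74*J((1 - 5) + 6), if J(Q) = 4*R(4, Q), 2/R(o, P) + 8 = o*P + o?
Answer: 21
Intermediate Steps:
R(o, P) = 2/(-8 + o + P*o) (R(o, P) = 2/(-8 + (o*P + o)) = 2/(-8 + (P*o + o)) = 2/(-8 + (o + P*o)) = 2/(-8 + o + P*o))
J(Q) = 8/(-4 + 4*Q) (J(Q) = 4*(2/(-8 + 4 + Q*4)) = 4*(2/(-8 + 4 + 4*Q)) = 4*(2/(-4 + 4*Q)) = 8/(-4 + 4*Q))
(40 - 53)² - 74*J((1 - 5) + 6) = (40 - 53)² - 148/(-1 + ((1 - 5) + 6)) = (-13)² - 148/(-1 + (-4 + 6)) = 169 - 148/(-1 + 2) = 169 - 148/1 = 169 - 148 = 21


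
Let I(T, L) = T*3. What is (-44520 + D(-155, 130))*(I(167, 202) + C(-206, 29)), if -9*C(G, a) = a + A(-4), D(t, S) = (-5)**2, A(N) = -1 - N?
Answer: -199204115/9 ≈ -2.2134e+7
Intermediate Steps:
D(t, S) = 25
C(G, a) = -1/3 - a/9 (C(G, a) = -(a + (-1 - 1*(-4)))/9 = -(a + (-1 + 4))/9 = -(a + 3)/9 = -(3 + a)/9 = -1/3 - a/9)
I(T, L) = 3*T
(-44520 + D(-155, 130))*(I(167, 202) + C(-206, 29)) = (-44520 + 25)*(3*167 + (-1/3 - 1/9*29)) = -44495*(501 + (-1/3 - 29/9)) = -44495*(501 - 32/9) = -44495*4477/9 = -199204115/9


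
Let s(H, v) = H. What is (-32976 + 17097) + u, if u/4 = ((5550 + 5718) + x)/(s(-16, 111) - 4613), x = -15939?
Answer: -24495069/1543 ≈ -15875.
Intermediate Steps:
u = 6228/1543 (u = 4*(((5550 + 5718) - 15939)/(-16 - 4613)) = 4*((11268 - 15939)/(-4629)) = 4*(-4671*(-1/4629)) = 4*(1557/1543) = 6228/1543 ≈ 4.0363)
(-32976 + 17097) + u = (-32976 + 17097) + 6228/1543 = -15879 + 6228/1543 = -24495069/1543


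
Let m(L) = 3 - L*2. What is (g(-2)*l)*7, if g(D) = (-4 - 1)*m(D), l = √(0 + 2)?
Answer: -245*√2 ≈ -346.48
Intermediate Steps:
l = √2 ≈ 1.4142
m(L) = 3 - 2*L
g(D) = -15 + 10*D (g(D) = (-4 - 1)*(3 - 2*D) = -5*(3 - 2*D) = -15 + 10*D)
(g(-2)*l)*7 = ((-15 + 10*(-2))*√2)*7 = ((-15 - 20)*√2)*7 = -35*√2*7 = -245*√2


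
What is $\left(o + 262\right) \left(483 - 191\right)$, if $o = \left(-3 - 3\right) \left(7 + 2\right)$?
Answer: $60736$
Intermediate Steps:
$o = -54$ ($o = \left(-6\right) 9 = -54$)
$\left(o + 262\right) \left(483 - 191\right) = \left(-54 + 262\right) \left(483 - 191\right) = 208 \cdot 292 = 60736$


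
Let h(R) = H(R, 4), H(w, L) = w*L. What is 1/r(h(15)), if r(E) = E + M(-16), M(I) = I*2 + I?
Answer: 1/12 ≈ 0.083333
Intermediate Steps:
H(w, L) = L*w
M(I) = 3*I (M(I) = 2*I + I = 3*I)
h(R) = 4*R
r(E) = -48 + E (r(E) = E + 3*(-16) = E - 48 = -48 + E)
1/r(h(15)) = 1/(-48 + 4*15) = 1/(-48 + 60) = 1/12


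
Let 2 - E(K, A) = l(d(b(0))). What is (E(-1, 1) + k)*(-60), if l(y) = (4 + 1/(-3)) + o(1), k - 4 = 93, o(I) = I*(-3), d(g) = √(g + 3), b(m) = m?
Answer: -5900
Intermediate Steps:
d(g) = √(3 + g)
o(I) = -3*I
k = 97 (k = 4 + 93 = 97)
l(y) = ⅔ (l(y) = (4 + 1/(-3)) - 3*1 = (4 - ⅓) - 3 = 11/3 - 3 = ⅔)
E(K, A) = 4/3 (E(K, A) = 2 - 1*⅔ = 2 - ⅔ = 4/3)
(E(-1, 1) + k)*(-60) = (4/3 + 97)*(-60) = (295/3)*(-60) = -5900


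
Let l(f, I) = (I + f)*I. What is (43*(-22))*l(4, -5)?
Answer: -4730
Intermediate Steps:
l(f, I) = I*(I + f)
(43*(-22))*l(4, -5) = (43*(-22))*(-5*(-5 + 4)) = -(-4730)*(-1) = -946*5 = -4730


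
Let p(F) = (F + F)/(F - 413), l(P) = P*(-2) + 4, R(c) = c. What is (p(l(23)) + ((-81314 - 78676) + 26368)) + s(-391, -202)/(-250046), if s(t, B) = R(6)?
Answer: -1085877014809/8126495 ≈ -1.3362e+5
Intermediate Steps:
s(t, B) = 6
l(P) = 4 - 2*P (l(P) = -2*P + 4 = 4 - 2*P)
p(F) = 2*F/(-413 + F) (p(F) = (2*F)/(-413 + F) = 2*F/(-413 + F))
(p(l(23)) + ((-81314 - 78676) + 26368)) + s(-391, -202)/(-250046) = (2*(4 - 2*23)/(-413 + (4 - 2*23)) + ((-81314 - 78676) + 26368)) + 6/(-250046) = (2*(4 - 46)/(-413 + (4 - 46)) + (-159990 + 26368)) + 6*(-1/250046) = (2*(-42)/(-413 - 42) - 133622) - 3/125023 = (2*(-42)/(-455) - 133622) - 3/125023 = (2*(-42)*(-1/455) - 133622) - 3/125023 = (12/65 - 133622) - 3/125023 = -8685418/65 - 3/125023 = -1085877014809/8126495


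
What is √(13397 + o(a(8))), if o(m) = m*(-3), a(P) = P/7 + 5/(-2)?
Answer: √2626610/14 ≈ 115.76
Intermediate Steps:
a(P) = -5/2 + P/7 (a(P) = P*(⅐) + 5*(-½) = P/7 - 5/2 = -5/2 + P/7)
o(m) = -3*m
√(13397 + o(a(8))) = √(13397 - 3*(-5/2 + (⅐)*8)) = √(13397 - 3*(-5/2 + 8/7)) = √(13397 - 3*(-19/14)) = √(13397 + 57/14) = √(187615/14) = √2626610/14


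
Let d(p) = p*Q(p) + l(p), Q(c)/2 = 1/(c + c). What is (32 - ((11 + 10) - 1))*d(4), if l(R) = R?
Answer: 60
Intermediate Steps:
Q(c) = 1/c (Q(c) = 2/(c + c) = 2/((2*c)) = 2*(1/(2*c)) = 1/c)
d(p) = 1 + p (d(p) = p/p + p = 1 + p)
(32 - ((11 + 10) - 1))*d(4) = (32 - ((11 + 10) - 1))*(1 + 4) = (32 - (21 - 1))*5 = (32 - 1*20)*5 = (32 - 20)*5 = 12*5 = 60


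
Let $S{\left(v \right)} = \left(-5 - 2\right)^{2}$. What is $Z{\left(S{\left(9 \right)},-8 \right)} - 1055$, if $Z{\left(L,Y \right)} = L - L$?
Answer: $-1055$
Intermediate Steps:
$S{\left(v \right)} = 49$ ($S{\left(v \right)} = \left(-7\right)^{2} = 49$)
$Z{\left(L,Y \right)} = 0$
$Z{\left(S{\left(9 \right)},-8 \right)} - 1055 = 0 - 1055 = -1055$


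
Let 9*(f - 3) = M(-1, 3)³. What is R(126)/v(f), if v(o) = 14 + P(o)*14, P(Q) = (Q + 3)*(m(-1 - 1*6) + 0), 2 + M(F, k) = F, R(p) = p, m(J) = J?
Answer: -9/20 ≈ -0.45000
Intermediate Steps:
M(F, k) = -2 + F
f = 0 (f = 3 + (-2 - 1)³/9 = 3 + (⅑)*(-3)³ = 3 + (⅑)*(-27) = 3 - 3 = 0)
P(Q) = -21 - 7*Q (P(Q) = (Q + 3)*((-1 - 1*6) + 0) = (3 + Q)*((-1 - 6) + 0) = (3 + Q)*(-7 + 0) = (3 + Q)*(-7) = -21 - 7*Q)
v(o) = -280 - 98*o (v(o) = 14 + (-21 - 7*o)*14 = 14 + (-294 - 98*o) = -280 - 98*o)
R(126)/v(f) = 126/(-280 - 98*0) = 126/(-280 + 0) = 126/(-280) = 126*(-1/280) = -9/20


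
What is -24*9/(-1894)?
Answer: 108/947 ≈ 0.11404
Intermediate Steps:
-24*9/(-1894) = -216*(-1/1894) = 108/947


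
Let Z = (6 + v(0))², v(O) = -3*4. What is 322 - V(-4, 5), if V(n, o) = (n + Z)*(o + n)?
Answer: 290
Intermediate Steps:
v(O) = -12
Z = 36 (Z = (6 - 12)² = (-6)² = 36)
V(n, o) = (36 + n)*(n + o) (V(n, o) = (n + 36)*(o + n) = (36 + n)*(n + o))
322 - V(-4, 5) = 322 - ((-4)² + 36*(-4) + 36*5 - 4*5) = 322 - (16 - 144 + 180 - 20) = 322 - 1*32 = 322 - 32 = 290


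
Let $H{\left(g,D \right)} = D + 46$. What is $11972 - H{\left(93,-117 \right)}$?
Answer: $12043$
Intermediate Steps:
$H{\left(g,D \right)} = 46 + D$
$11972 - H{\left(93,-117 \right)} = 11972 - \left(46 - 117\right) = 11972 - -71 = 11972 + 71 = 12043$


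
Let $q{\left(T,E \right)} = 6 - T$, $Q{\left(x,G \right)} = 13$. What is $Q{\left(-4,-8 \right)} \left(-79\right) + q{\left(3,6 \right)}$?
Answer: $-1024$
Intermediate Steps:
$Q{\left(-4,-8 \right)} \left(-79\right) + q{\left(3,6 \right)} = 13 \left(-79\right) + \left(6 - 3\right) = -1027 + \left(6 - 3\right) = -1027 + 3 = -1024$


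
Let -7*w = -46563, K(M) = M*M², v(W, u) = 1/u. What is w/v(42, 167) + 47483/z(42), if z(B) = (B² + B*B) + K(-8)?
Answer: 23452811717/21112 ≈ 1.1109e+6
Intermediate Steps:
K(M) = M³
w = 46563/7 (w = -⅐*(-46563) = 46563/7 ≈ 6651.9)
z(B) = -512 + 2*B² (z(B) = (B² + B*B) + (-8)³ = (B² + B²) - 512 = 2*B² - 512 = -512 + 2*B²)
w/v(42, 167) + 47483/z(42) = 46563/(7*(1/167)) + 47483/(-512 + 2*42²) = 46563/(7*(1/167)) + 47483/(-512 + 2*1764) = (46563/7)*167 + 47483/(-512 + 3528) = 7776021/7 + 47483/3016 = 23452811717/21112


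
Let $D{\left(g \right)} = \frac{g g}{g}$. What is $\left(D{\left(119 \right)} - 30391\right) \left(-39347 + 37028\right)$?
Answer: $70200768$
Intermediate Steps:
$D{\left(g \right)} = g$ ($D{\left(g \right)} = \frac{g^{2}}{g} = g$)
$\left(D{\left(119 \right)} - 30391\right) \left(-39347 + 37028\right) = \left(119 - 30391\right) \left(-39347 + 37028\right) = \left(-30272\right) \left(-2319\right) = 70200768$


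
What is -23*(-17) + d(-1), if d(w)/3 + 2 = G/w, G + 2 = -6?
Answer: 409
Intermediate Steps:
G = -8 (G = -2 - 6 = -8)
d(w) = -6 - 24/w (d(w) = -6 + 3*(-8/w) = -6 - 24/w)
-23*(-17) + d(-1) = -23*(-17) + (-6 - 24/(-1)) = 391 + (-6 - 24*(-1)) = 391 + (-6 + 24) = 391 + 18 = 409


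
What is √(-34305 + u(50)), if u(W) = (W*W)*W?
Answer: √90695 ≈ 301.16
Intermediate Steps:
u(W) = W³ (u(W) = W²*W = W³)
√(-34305 + u(50)) = √(-34305 + 50³) = √(-34305 + 125000) = √90695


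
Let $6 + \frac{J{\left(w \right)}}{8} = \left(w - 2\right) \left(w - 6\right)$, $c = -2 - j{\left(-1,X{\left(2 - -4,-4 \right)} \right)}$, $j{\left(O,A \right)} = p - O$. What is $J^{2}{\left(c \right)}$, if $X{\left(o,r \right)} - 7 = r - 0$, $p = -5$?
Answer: $2304$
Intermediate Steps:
$X{\left(o,r \right)} = 7 + r$ ($X{\left(o,r \right)} = 7 + \left(r - 0\right) = 7 + \left(r + 0\right) = 7 + r$)
$j{\left(O,A \right)} = -5 - O$
$c = 2$ ($c = -2 - \left(-5 - -1\right) = -2 - \left(-5 + 1\right) = -2 - -4 = -2 + 4 = 2$)
$J{\left(w \right)} = -48 + 8 \left(-6 + w\right) \left(-2 + w\right)$ ($J{\left(w \right)} = -48 + 8 \left(w - 2\right) \left(w - 6\right) = -48 + 8 \left(-2 + w\right) \left(-6 + w\right) = -48 + 8 \left(-6 + w\right) \left(-2 + w\right)$)
$J^{2}{\left(c \right)} = \left(48 - 128 + 8 \cdot 2^{2}\right)^{2} = \left(48 - 128 + 8 \cdot 4\right)^{2} = \left(48 - 128 + 32\right)^{2} = \left(-48\right)^{2} = 2304$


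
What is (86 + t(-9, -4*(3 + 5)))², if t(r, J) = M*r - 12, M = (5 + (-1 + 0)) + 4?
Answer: 4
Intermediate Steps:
M = 8 (M = (5 - 1) + 4 = 4 + 4 = 8)
t(r, J) = -12 + 8*r (t(r, J) = 8*r - 12 = -12 + 8*r)
(86 + t(-9, -4*(3 + 5)))² = (86 + (-12 + 8*(-9)))² = (86 + (-12 - 72))² = (86 - 84)² = 2² = 4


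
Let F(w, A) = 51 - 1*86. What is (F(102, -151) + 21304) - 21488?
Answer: -219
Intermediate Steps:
F(w, A) = -35 (F(w, A) = 51 - 86 = -35)
(F(102, -151) + 21304) - 21488 = (-35 + 21304) - 21488 = 21269 - 21488 = -219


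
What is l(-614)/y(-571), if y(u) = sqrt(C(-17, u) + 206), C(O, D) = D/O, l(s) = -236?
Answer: -236*sqrt(69241)/4073 ≈ -15.247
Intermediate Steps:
y(u) = sqrt(206 - u/17) (y(u) = sqrt(u/(-17) + 206) = sqrt(u*(-1/17) + 206) = sqrt(-u/17 + 206) = sqrt(206 - u/17))
l(-614)/y(-571) = -236*17/sqrt(59534 - 17*(-571)) = -236*17/sqrt(59534 + 9707) = -236*sqrt(69241)/4073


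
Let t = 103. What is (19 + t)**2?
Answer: 14884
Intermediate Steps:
(19 + t)**2 = (19 + 103)**2 = 122**2 = 14884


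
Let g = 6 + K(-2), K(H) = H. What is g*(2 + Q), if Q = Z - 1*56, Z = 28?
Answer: -104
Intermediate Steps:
Q = -28 (Q = 28 - 1*56 = 28 - 56 = -28)
g = 4 (g = 6 - 2 = 4)
g*(2 + Q) = 4*(2 - 28) = 4*(-26) = -104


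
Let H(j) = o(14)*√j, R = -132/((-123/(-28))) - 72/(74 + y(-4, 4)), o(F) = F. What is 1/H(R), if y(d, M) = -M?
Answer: -I*√15998815/312172 ≈ -0.012813*I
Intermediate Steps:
R = -44596/1435 (R = -132/((-123/(-28))) - 72/(74 - 1*4) = -132/((-123*(-1/28))) - 72/(74 - 4) = -132/123/28 - 72/70 = -132*28/123 - 72*1/70 = -1232/41 - 36/35 = -44596/1435 ≈ -31.077)
H(j) = 14*√j
1/H(R) = 1/(14*√(-44596/1435)) = 1/(14*(2*I*√15998815/1435)) = 1/(4*I*√15998815/205) = -I*√15998815/312172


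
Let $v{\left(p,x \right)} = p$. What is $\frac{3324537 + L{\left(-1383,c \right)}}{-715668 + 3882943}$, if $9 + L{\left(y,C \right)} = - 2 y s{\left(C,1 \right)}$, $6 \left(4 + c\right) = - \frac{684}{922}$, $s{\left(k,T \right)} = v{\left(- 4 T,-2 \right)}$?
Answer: $\frac{3313464}{3167275} \approx 1.0462$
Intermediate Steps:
$s{\left(k,T \right)} = - 4 T$
$c = - \frac{1901}{461}$ ($c = -4 + \frac{\left(-684\right) \frac{1}{922}}{6} = -4 + \frac{1}{6} \left(- \frac{342}{461}\right) = -4 - \frac{57}{461} = - \frac{1901}{461} \approx -4.1236$)
$L{\left(y,C \right)} = -9 + 8 y$ ($L{\left(y,C \right)} = -9 + - 2 y \left(\left(-4\right) 1\right) = -9 + - 2 y \left(-4\right) = -9 + 8 y$)
$\frac{3324537 + L{\left(-1383,c \right)}}{-715668 + 3882943} = \frac{3324537 + \left(-9 + 8 \left(-1383\right)\right)}{-715668 + 3882943} = \frac{3324537 - 11073}{3167275} = \left(3324537 - 11073\right) \frac{1}{3167275} = 3313464 \cdot \frac{1}{3167275} = \frac{3313464}{3167275}$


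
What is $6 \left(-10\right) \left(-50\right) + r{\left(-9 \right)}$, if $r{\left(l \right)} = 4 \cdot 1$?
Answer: $3004$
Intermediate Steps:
$r{\left(l \right)} = 4$
$6 \left(-10\right) \left(-50\right) + r{\left(-9 \right)} = 6 \left(-10\right) \left(-50\right) + 4 = \left(-60\right) \left(-50\right) + 4 = 3000 + 4 = 3004$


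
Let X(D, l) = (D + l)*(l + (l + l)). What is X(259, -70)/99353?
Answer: -39690/99353 ≈ -0.39948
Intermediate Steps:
X(D, l) = 3*l*(D + l) (X(D, l) = (D + l)*(l + 2*l) = (D + l)*(3*l) = 3*l*(D + l))
X(259, -70)/99353 = (3*(-70)*(259 - 70))/99353 = (3*(-70)*189)*(1/99353) = -39690*1/99353 = -39690/99353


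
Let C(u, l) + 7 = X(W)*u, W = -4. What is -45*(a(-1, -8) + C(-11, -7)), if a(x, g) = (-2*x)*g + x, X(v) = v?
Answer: -900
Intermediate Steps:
C(u, l) = -7 - 4*u
a(x, g) = x - 2*g*x (a(x, g) = -2*g*x + x = x - 2*g*x)
-45*(a(-1, -8) + C(-11, -7)) = -45*(-(1 - 2*(-8)) + (-7 - 4*(-11))) = -45*(-(1 + 16) + (-7 + 44)) = -45*(-1*17 + 37) = -45*(-17 + 37) = -45*20 = -900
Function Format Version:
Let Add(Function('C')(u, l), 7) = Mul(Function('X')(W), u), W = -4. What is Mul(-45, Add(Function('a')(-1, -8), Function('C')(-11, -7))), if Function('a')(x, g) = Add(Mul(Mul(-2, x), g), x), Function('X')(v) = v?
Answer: -900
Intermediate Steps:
Function('C')(u, l) = Add(-7, Mul(-4, u))
Function('a')(x, g) = Add(x, Mul(-2, g, x)) (Function('a')(x, g) = Add(Mul(-2, g, x), x) = Add(x, Mul(-2, g, x)))
Mul(-45, Add(Function('a')(-1, -8), Function('C')(-11, -7))) = Mul(-45, Add(Mul(-1, Add(1, Mul(-2, -8))), Add(-7, Mul(-4, -11)))) = Mul(-45, Add(Mul(-1, Add(1, 16)), Add(-7, 44))) = Mul(-45, Add(Mul(-1, 17), 37)) = Mul(-45, Add(-17, 37)) = Mul(-45, 20) = -900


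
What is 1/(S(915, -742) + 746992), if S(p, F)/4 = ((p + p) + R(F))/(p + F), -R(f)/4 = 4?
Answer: 173/129236872 ≈ 1.3386e-6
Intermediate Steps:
R(f) = -16 (R(f) = -4*4 = -16)
S(p, F) = 4*(-16 + 2*p)/(F + p) (S(p, F) = 4*(((p + p) - 16)/(p + F)) = 4*((2*p - 16)/(F + p)) = 4*((-16 + 2*p)/(F + p)) = 4*(-16 + 2*p)/(F + p))
1/(S(915, -742) + 746992) = 1/(8*(-8 + 915)/(-742 + 915) + 746992) = 1/(8*907/173 + 746992) = 1/(8*(1/173)*907 + 746992) = 1/(7256/173 + 746992) = 1/(129236872/173) = 173/129236872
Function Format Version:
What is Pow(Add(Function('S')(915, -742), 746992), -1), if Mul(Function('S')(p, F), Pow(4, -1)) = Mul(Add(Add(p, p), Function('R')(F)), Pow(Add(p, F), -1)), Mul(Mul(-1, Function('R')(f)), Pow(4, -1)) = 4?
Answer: Rational(173, 129236872) ≈ 1.3386e-6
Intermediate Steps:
Function('R')(f) = -16 (Function('R')(f) = Mul(-4, 4) = -16)
Function('S')(p, F) = Mul(4, Pow(Add(F, p), -1), Add(-16, Mul(2, p))) (Function('S')(p, F) = Mul(4, Mul(Add(Add(p, p), -16), Pow(Add(p, F), -1))) = Mul(4, Mul(Add(Mul(2, p), -16), Pow(Add(F, p), -1))) = Mul(4, Mul(Add(-16, Mul(2, p)), Pow(Add(F, p), -1))) = Mul(4, Mul(Pow(Add(F, p), -1), Add(-16, Mul(2, p)))) = Mul(4, Pow(Add(F, p), -1), Add(-16, Mul(2, p))))
Pow(Add(Function('S')(915, -742), 746992), -1) = Pow(Add(Mul(8, Pow(Add(-742, 915), -1), Add(-8, 915)), 746992), -1) = Pow(Add(Mul(8, Pow(173, -1), 907), 746992), -1) = Pow(Add(Mul(8, Rational(1, 173), 907), 746992), -1) = Pow(Add(Rational(7256, 173), 746992), -1) = Pow(Rational(129236872, 173), -1) = Rational(173, 129236872)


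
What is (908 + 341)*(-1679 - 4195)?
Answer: -7336626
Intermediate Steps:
(908 + 341)*(-1679 - 4195) = 1249*(-5874) = -7336626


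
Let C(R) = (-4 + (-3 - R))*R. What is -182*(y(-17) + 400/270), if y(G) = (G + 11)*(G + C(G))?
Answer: -5520788/27 ≈ -2.0447e+5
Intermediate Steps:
C(R) = R*(-7 - R) (C(R) = (-7 - R)*R = R*(-7 - R))
y(G) = (11 + G)*(G - G*(7 + G)) (y(G) = (G + 11)*(G - G*(7 + G)) = (11 + G)*(G - G*(7 + G)))
-182*(y(-17) + 400/270) = -182*(-17*(-66 - 1*(-17)**2 - 17*(-17)) + 400/270) = -182*(-17*(-66 - 1*289 + 289) + 400*(1/270)) = -182*(-17*(-66 - 289 + 289) + 40/27) = -182*(-17*(-66) + 40/27) = -182*(1122 + 40/27) = -182*30334/27 = -5520788/27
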